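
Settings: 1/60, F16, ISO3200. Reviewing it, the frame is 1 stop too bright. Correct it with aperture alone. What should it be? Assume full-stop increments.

f/22

Overexposed by 1 stop → need 1 stop darker.
Aperture: f/16 → f/22.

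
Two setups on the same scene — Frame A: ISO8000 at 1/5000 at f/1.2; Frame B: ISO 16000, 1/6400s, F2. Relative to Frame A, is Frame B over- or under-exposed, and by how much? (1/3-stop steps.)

Aperture: f/1.2 → f/1.4 → f/1.6 → f/1.8 → f/2 — 1 1/3 stops smaller aperture (darker).
Shutter speed: 1/5000 → 1/6400 — 1/3 stop shorter (darker).
ISO: 8000 → 10000 → 12800 → 16000 — 1 stop higher (brighter).
Net: −1 1/3 −1/3 +1 = −2/3 stops.

2/3 stop darker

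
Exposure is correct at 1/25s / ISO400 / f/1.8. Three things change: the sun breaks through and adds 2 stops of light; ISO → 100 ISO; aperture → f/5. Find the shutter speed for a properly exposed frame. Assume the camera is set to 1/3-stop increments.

0.3 s

Scene light: 2 stops brighter.
ISO: 400 → 320 → 250 → 200 → 160 → 125 → 100 — 2 stops dropped (darker).
Aperture: f/1.8 → f/2 → f/2.2 → f/2.5 → f/2.8 → f/3.2 → f/3.5 → f/4 → f/4.5 → f/5 — 3 stops stopped down (darker).
Net so far: 3 stops darker. Shutter speed: 1/25 → 1/20 → 1/15 → 1/13 → 1/10 → 1/8 → 1/6 → 1/5 → 1/4 → 0.3.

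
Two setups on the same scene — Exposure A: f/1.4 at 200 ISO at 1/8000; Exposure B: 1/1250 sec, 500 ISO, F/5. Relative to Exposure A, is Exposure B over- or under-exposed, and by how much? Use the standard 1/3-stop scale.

1/3 stop brighter

Aperture: f/1.4 → f/1.6 → f/1.8 → f/2 → f/2.2 → f/2.5 → f/2.8 → f/3.2 → f/3.5 → f/4 → f/4.5 → f/5 — 3 2/3 stops narrower (darker).
Shutter speed: 1/8000 → 1/6400 → 1/5000 → 1/4000 → 1/3200 → 1/2500 → 1/2000 → 1/1600 → 1/1250 — 2 2/3 stops slower (brighter).
ISO: 200 → 250 → 320 → 400 → 500 — 1 1/3 stops higher (brighter).
Net: −3 2/3 +2 2/3 +1 1/3 = +1/3 stops.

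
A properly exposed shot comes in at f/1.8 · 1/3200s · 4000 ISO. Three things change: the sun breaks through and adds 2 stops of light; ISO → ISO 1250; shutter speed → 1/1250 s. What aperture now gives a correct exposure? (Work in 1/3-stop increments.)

f/3.2

Scene light: 2 stops brighter.
ISO: 4000 → 3200 → 2500 → 2000 → 1600 → 1250 — 1 2/3 stops dropped (darker).
Shutter speed: 1/3200 → 1/2500 → 1/2000 → 1/1600 → 1/1250 — 1 1/3 stops slower (brighter).
Net so far: 1 2/3 stops brighter. Aperture: f/1.8 → f/2 → f/2.2 → f/2.5 → f/2.8 → f/3.2.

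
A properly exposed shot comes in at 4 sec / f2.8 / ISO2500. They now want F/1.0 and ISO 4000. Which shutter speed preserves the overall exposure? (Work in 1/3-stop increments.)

Aperture: f/2.8 → f/2.5 → f/2.2 → f/2 → f/1.8 → f/1.6 → f/1.4 → f/1.2 → f/1.1 → f/1.0 — 3 stops larger aperture (brighter).
ISO: 2500 → 3200 → 4000 — 2/3 stop raised (brighter).
Net change so far: 3 2/3 stops brighter. Offset with the shutter speed: 4 → 3.2 → 2.5 → 2 → 1.6 → 1.3 → 1 → 0.8 → 0.6 → 0.5 → 0.4 → 0.3.

0.3 s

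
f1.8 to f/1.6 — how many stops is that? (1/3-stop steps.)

f/1.8 → f/1.6 — count the steps: 1 third-stops = 1/3 stop.

1/3 stop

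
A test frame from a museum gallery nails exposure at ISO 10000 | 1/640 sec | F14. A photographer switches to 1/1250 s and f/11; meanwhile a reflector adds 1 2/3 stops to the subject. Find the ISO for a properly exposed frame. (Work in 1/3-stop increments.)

ISO 4000

Scene light: 1 2/3 stops brighter.
Shutter speed: 1/640 → 1/800 → 1/1000 → 1/1250 — 1 stop shorter (darker).
Aperture: f/14 → f/13 → f/11 — 2/3 stop opened up (brighter).
Net so far: 1 1/3 stops brighter. ISO: 10000 → 8000 → 6400 → 5000 → 4000.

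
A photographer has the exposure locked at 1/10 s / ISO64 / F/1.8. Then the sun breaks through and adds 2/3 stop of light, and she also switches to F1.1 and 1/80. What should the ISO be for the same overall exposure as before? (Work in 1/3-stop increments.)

Scene light: 2/3 stop brighter.
Aperture: f/1.8 → f/1.6 → f/1.4 → f/1.2 → f/1.1 — 1 1/3 stops larger aperture (brighter).
Shutter speed: 1/10 → 1/13 → 1/15 → 1/20 → 1/25 → 1/30 → 1/40 → 1/50 → 1/60 → 1/80 — 3 stops faster (darker).
Net so far: 1 stop darker. ISO: 64 → 80 → 100 → 125.

ISO 125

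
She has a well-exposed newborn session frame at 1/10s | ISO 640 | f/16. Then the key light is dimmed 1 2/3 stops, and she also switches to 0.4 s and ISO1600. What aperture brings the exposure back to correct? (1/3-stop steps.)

Scene light: 1 2/3 stops darker.
Shutter speed: 1/10 → 1/8 → 1/6 → 1/5 → 1/4 → 0.3 → 0.4 — 2 stops slower (brighter).
ISO: 640 → 800 → 1000 → 1250 → 1600 — 1 1/3 stops higher (brighter).
Net so far: 1 2/3 stops brighter. Aperture: f/16 → f/18 → f/20 → f/22 → f/25 → f/29.

f/29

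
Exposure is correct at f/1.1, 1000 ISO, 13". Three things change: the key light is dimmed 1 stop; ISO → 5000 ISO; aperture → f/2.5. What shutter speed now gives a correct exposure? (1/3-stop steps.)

Scene light: 1 stop darker.
ISO: 1000 → 1250 → 1600 → 2000 → 2500 → 3200 → 4000 → 5000 — 2 1/3 stops higher (brighter).
Aperture: f/1.1 → f/1.2 → f/1.4 → f/1.6 → f/1.8 → f/2 → f/2.2 → f/2.5 — 2 1/3 stops narrower (darker).
Net so far: 1 stop darker. Shutter speed: 13 → 15 → 20 → 25.

25 s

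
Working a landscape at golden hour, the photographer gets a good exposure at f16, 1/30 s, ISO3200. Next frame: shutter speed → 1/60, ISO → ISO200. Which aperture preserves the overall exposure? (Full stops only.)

f/2.8

Shutter speed: 1/30 → 1/60 — 1 stop shorter (darker).
ISO: 3200 → 1600 → 800 → 400 → 200 — 4 stops lower (darker).
Net change so far: 5 stops darker. Offset with the aperture: f/16 → f/11 → f/8 → f/5.6 → f/4 → f/2.8.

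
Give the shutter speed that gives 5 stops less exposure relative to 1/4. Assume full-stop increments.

Shutter speed: 1/4 → 1/8 → 1/15 → 1/30 → 1/60 → 1/125 — 5 stops shorter (darker).

1/125s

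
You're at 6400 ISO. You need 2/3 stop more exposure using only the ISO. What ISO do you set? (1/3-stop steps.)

ISO: 6400 → 8000 → 10000 — 2/3 stop raised (brighter).

ISO 10000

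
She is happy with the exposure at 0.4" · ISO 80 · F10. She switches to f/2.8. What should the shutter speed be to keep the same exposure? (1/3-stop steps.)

1/30s

Aperture: f/10 → f/9 → f/8 → f/7.1 → f/6.3 → f/5.6 → f/5 → f/4.5 → f/4 → f/3.5 → f/3.2 → f/2.8 — 3 2/3 stops opened up (brighter).
Need 3 2/3 stops darker from the shutter speed: 0.4 → 0.3 → 1/4 → 1/5 → 1/6 → 1/8 → 1/10 → 1/13 → 1/15 → 1/20 → 1/25 → 1/30.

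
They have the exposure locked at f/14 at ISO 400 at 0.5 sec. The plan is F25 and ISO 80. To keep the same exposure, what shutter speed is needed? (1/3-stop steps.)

Aperture: f/14 → f/16 → f/18 → f/20 → f/22 → f/25 — 1 2/3 stops smaller aperture (darker).
ISO: 400 → 320 → 250 → 200 → 160 → 125 → 100 → 80 — 2 1/3 stops lower (darker).
Net change so far: 4 stops darker. Offset with the shutter speed: 0.5 → 0.6 → 0.8 → 1 → 1.3 → 1.6 → 2 → 2.5 → 3.2 → 4 → 5 → 6 → 8.

8 s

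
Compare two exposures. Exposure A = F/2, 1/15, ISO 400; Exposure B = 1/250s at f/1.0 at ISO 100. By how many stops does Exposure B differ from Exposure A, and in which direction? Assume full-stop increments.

4 stops darker

Aperture: f/2 → f/1.4 → f/1.0 — 2 stops wider (brighter).
Shutter speed: 1/15 → 1/30 → 1/60 → 1/125 → 1/250 — 4 stops shorter (darker).
ISO: 400 → 200 → 100 — 2 stops lower (darker).
Net: +2 −4 −2 = −4 stops.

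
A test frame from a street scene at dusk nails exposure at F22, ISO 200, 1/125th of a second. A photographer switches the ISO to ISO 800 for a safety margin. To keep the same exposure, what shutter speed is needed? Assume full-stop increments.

ISO: 200 → 400 → 800 — 2 stops raised (brighter).
Need 2 stops darker from the shutter speed: 1/125 → 1/250 → 1/500.

1/500s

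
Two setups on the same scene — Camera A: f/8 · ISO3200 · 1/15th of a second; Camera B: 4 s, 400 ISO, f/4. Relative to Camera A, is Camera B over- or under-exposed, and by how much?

5 stops brighter

Aperture: f/8 → f/5.6 → f/4 — 2 stops opened up (brighter).
Shutter speed: 1/15 → 1/8 → 1/4 → 1/2 → 1 → 2 → 4 — 6 stops slower (brighter).
ISO: 3200 → 1600 → 800 → 400 — 3 stops dropped (darker).
Net: +2 +6 −3 = +5 stops.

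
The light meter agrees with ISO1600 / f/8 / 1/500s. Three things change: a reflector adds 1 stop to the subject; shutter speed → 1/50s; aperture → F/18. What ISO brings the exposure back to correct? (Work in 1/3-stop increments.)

Scene light: 1 stop brighter.
Shutter speed: 1/500 → 1/400 → 1/320 → 1/250 → 1/200 → 1/160 → 1/125 → 1/100 → 1/80 → 1/60 → 1/50 — 3 1/3 stops slower (brighter).
Aperture: f/8 → f/9 → f/10 → f/11 → f/13 → f/14 → f/16 → f/18 — 2 1/3 stops smaller aperture (darker).
Net so far: 2 stops brighter. ISO: 1600 → 1250 → 1000 → 800 → 640 → 500 → 400.

ISO 400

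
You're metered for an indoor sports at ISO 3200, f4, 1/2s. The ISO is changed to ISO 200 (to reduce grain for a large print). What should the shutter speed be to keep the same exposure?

8 s

ISO: 3200 → 1600 → 800 → 400 → 200 — 4 stops lower (darker).
Need 4 stops brighter from the shutter speed: 1/2 → 1 → 2 → 4 → 8.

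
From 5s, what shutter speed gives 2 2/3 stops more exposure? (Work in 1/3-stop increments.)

30 s

Shutter speed: 5 → 6 → 8 → 10 → 13 → 15 → 20 → 25 → 30 — 2 2/3 stops slower (brighter).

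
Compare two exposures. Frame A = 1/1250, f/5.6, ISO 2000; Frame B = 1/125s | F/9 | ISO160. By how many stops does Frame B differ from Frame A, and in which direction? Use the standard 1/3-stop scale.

1 2/3 stops darker

Aperture: f/5.6 → f/6.3 → f/7.1 → f/8 → f/9 — 1 1/3 stops narrower (darker).
Shutter speed: 1/1250 → 1/1000 → 1/800 → 1/640 → 1/500 → 1/400 → 1/320 → 1/250 → 1/200 → 1/160 → 1/125 — 3 1/3 stops slower (brighter).
ISO: 2000 → 1600 → 1250 → 1000 → 800 → 640 → 500 → 400 → 320 → 250 → 200 → 160 — 3 2/3 stops dropped (darker).
Net: −1 1/3 +3 1/3 −3 2/3 = −1 2/3 stops.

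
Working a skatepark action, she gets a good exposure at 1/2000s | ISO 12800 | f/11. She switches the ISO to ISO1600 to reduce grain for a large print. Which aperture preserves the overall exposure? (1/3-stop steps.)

f/4

ISO: 12800 → 10000 → 8000 → 6400 → 5000 → 4000 → 3200 → 2500 → 2000 → 1600 — 3 stops dropped (darker).
Need 3 stops brighter from the aperture: f/11 → f/10 → f/9 → f/8 → f/7.1 → f/6.3 → f/5.6 → f/5 → f/4.5 → f/4.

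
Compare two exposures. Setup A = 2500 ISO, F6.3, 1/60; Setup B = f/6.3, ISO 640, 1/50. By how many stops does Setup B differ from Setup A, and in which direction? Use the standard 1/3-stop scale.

Aperture: unchanged.
Shutter speed: 1/60 → 1/50 — 1/3 stop slower (brighter).
ISO: 2500 → 2000 → 1600 → 1250 → 1000 → 800 → 640 — 2 stops dropped (darker).
Net: +1/3 −2 = −1 2/3 stops.

1 2/3 stops darker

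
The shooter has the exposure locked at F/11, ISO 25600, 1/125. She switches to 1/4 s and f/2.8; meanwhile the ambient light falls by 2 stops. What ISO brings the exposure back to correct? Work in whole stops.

Scene light: 2 stops darker.
Shutter speed: 1/125 → 1/60 → 1/30 → 1/15 → 1/8 → 1/4 — 5 stops longer (brighter).
Aperture: f/11 → f/8 → f/5.6 → f/4 → f/2.8 — 4 stops larger aperture (brighter).
Net so far: 7 stops brighter. ISO: 25600 → 12800 → 6400 → 3200 → 1600 → 800 → 400 → 200.

ISO 200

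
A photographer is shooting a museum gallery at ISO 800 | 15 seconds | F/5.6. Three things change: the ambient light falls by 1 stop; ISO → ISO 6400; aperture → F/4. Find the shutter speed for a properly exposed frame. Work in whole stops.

2 s

Scene light: 1 stop darker.
ISO: 800 → 1600 → 3200 → 6400 — 3 stops raised (brighter).
Aperture: f/5.6 → f/4 — 1 stop opened up (brighter).
Net so far: 3 stops brighter. Shutter speed: 15 → 8 → 4 → 2.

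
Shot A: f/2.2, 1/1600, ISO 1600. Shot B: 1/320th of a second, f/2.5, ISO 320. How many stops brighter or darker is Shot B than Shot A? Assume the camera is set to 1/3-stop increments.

1/3 stop darker

Aperture: f/2.2 → f/2.5 — 1/3 stop stopped down (darker).
Shutter speed: 1/1600 → 1/1250 → 1/1000 → 1/800 → 1/640 → 1/500 → 1/400 → 1/320 — 2 1/3 stops slower (brighter).
ISO: 1600 → 1250 → 1000 → 800 → 640 → 500 → 400 → 320 — 2 1/3 stops lower (darker).
Net: −1/3 +2 1/3 −2 1/3 = −1/3 stops.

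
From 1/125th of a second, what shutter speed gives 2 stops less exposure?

1/500s

Shutter speed: 1/125 → 1/250 → 1/500 — 2 stops faster (darker).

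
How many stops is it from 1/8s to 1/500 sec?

1/8 → 1/15 → 1/30 → 1/60 → 1/125 → 1/250 → 1/500 — count the steps: 6 stops.

6 stops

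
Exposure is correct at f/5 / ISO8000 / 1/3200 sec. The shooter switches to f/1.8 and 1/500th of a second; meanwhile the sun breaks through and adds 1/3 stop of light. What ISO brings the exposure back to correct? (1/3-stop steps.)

Scene light: 1/3 stop brighter.
Aperture: f/5 → f/4.5 → f/4 → f/3.5 → f/3.2 → f/2.8 → f/2.5 → f/2.2 → f/2 → f/1.8 — 3 stops larger aperture (brighter).
Shutter speed: 1/3200 → 1/2500 → 1/2000 → 1/1600 → 1/1250 → 1/1000 → 1/800 → 1/640 → 1/500 — 2 2/3 stops longer (brighter).
Net so far: 6 stops brighter. ISO: 8000 → 6400 → 5000 → 4000 → 3200 → 2500 → 2000 → 1600 → 1250 → 1000 → 800 → 640 → 500 → 400 → 320 → 250 → 200 → 160 → 125.

ISO 125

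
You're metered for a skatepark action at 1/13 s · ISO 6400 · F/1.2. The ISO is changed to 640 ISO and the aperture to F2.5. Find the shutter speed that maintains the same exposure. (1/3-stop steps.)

ISO: 6400 → 5000 → 4000 → 3200 → 2500 → 2000 → 1600 → 1250 → 1000 → 800 → 640 — 3 1/3 stops dropped (darker).
Aperture: f/1.2 → f/1.4 → f/1.6 → f/1.8 → f/2 → f/2.2 → f/2.5 — 2 stops stopped down (darker).
Net change so far: 5 1/3 stops darker. Offset with the shutter speed: 1/13 → 1/10 → 1/8 → 1/6 → 1/5 → 1/4 → 0.3 → 0.4 → 0.5 → 0.6 → 0.8 → 1 → 1.3 → 1.6 → 2 → 2.5 → 3.2.

3.2 s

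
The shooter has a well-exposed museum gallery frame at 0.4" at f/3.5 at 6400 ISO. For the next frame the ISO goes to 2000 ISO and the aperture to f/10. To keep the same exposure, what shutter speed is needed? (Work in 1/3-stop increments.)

10 s

ISO: 6400 → 5000 → 4000 → 3200 → 2500 → 2000 — 1 2/3 stops lower (darker).
Aperture: f/3.5 → f/4 → f/4.5 → f/5 → f/5.6 → f/6.3 → f/7.1 → f/8 → f/9 → f/10 — 3 stops smaller aperture (darker).
Net change so far: 4 2/3 stops darker. Offset with the shutter speed: 0.4 → 0.5 → 0.6 → 0.8 → 1 → 1.3 → 1.6 → 2 → 2.5 → 3.2 → 4 → 5 → 6 → 8 → 10.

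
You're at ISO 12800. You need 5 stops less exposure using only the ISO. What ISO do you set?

ISO 400

ISO: 12800 → 6400 → 3200 → 1600 → 800 → 400 — 5 stops dropped (darker).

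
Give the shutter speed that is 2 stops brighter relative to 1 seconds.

Shutter speed: 1 → 2 → 4 — 2 stops slower (brighter).

4 s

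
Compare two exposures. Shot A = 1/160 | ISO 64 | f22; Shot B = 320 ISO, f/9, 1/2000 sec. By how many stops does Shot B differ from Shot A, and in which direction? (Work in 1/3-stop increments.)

1 1/3 stops brighter

Aperture: f/22 → f/20 → f/18 → f/16 → f/14 → f/13 → f/11 → f/10 → f/9 — 2 2/3 stops larger aperture (brighter).
Shutter speed: 1/160 → 1/200 → 1/250 → 1/320 → 1/400 → 1/500 → 1/640 → 1/800 → 1/1000 → 1/1250 → 1/1600 → 1/2000 — 3 2/3 stops faster (darker).
ISO: 64 → 80 → 100 → 125 → 160 → 200 → 250 → 320 — 2 1/3 stops higher (brighter).
Net: +2 2/3 −3 2/3 +2 1/3 = +1 1/3 stops.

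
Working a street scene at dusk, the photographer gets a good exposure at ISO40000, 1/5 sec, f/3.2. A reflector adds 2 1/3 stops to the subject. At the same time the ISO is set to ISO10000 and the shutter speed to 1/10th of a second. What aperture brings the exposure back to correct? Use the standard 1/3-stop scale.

f/2.5

Scene light: 2 1/3 stops brighter.
ISO: 40000 → 32000 → 25600 → 20000 → 16000 → 12800 → 10000 — 2 stops lower (darker).
Shutter speed: 1/5 → 1/6 → 1/8 → 1/10 — 1 stop shorter (darker).
Net so far: 2/3 stop darker. Aperture: f/3.2 → f/2.8 → f/2.5.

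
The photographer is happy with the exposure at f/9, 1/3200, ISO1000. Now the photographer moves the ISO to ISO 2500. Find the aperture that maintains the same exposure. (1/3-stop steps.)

ISO: 1000 → 1250 → 1600 → 2000 → 2500 — 1 1/3 stops raised (brighter).
Need 1 1/3 stops darker from the aperture: f/9 → f/10 → f/11 → f/13 → f/14.

f/14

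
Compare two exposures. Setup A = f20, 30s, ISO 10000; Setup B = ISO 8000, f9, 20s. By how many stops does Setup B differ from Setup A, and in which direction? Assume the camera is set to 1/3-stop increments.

Aperture: f/20 → f/18 → f/16 → f/14 → f/13 → f/11 → f/10 → f/9 — 2 1/3 stops larger aperture (brighter).
Shutter speed: 30 → 25 → 20 — 2/3 stop faster (darker).
ISO: 10000 → 8000 — 1/3 stop dropped (darker).
Net: +2 1/3 −2/3 −1/3 = +1 1/3 stops.

1 1/3 stops brighter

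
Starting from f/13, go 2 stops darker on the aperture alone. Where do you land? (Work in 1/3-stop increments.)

Aperture: f/13 → f/14 → f/16 → f/18 → f/20 → f/22 → f/25 — 2 stops narrower (darker).

f/25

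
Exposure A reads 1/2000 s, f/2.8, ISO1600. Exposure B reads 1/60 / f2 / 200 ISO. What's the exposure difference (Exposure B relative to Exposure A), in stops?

Aperture: f/2.8 → f/2 — 1 stop larger aperture (brighter).
Shutter speed: 1/2000 → 1/1000 → 1/500 → 1/250 → 1/125 → 1/60 — 5 stops slower (brighter).
ISO: 1600 → 800 → 400 → 200 — 3 stops lower (darker).
Net: +1 +5 −3 = +3 stops.

3 stops brighter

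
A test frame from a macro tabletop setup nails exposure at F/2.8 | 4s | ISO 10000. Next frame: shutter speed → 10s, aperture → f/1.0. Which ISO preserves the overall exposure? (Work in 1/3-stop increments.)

ISO 500

Shutter speed: 4 → 5 → 6 → 8 → 10 — 1 1/3 stops slower (brighter).
Aperture: f/2.8 → f/2.5 → f/2.2 → f/2 → f/1.8 → f/1.6 → f/1.4 → f/1.2 → f/1.1 → f/1.0 — 3 stops opened up (brighter).
Net change so far: 4 1/3 stops brighter. Offset with the ISO: 10000 → 8000 → 6400 → 5000 → 4000 → 3200 → 2500 → 2000 → 1600 → 1250 → 1000 → 800 → 640 → 500.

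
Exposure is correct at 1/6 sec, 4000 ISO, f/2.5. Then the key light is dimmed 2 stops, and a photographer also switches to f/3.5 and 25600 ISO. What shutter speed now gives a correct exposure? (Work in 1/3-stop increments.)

Scene light: 2 stops darker.
Aperture: f/2.5 → f/2.8 → f/3.2 → f/3.5 — 1 stop smaller aperture (darker).
ISO: 4000 → 5000 → 6400 → 8000 → 10000 → 12800 → 16000 → 20000 → 25600 — 2 2/3 stops raised (brighter).
Net so far: 1/3 stop darker. Shutter speed: 1/6 → 1/5.

1/5s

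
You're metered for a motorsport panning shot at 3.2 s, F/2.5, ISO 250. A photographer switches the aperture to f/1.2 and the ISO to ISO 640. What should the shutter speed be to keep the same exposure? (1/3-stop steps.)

Aperture: f/2.5 → f/2.2 → f/2 → f/1.8 → f/1.6 → f/1.4 → f/1.2 — 2 stops larger aperture (brighter).
ISO: 250 → 320 → 400 → 500 → 640 — 1 1/3 stops higher (brighter).
Net change so far: 3 1/3 stops brighter. Offset with the shutter speed: 3.2 → 2.5 → 2 → 1.6 → 1.3 → 1 → 0.8 → 0.6 → 0.5 → 0.4 → 0.3.

0.3 s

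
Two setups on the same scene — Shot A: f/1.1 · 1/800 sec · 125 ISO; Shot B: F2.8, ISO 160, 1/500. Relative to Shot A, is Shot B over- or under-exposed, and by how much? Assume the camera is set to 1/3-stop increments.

1 2/3 stops darker

Aperture: f/1.1 → f/1.2 → f/1.4 → f/1.6 → f/1.8 → f/2 → f/2.2 → f/2.5 → f/2.8 — 2 2/3 stops smaller aperture (darker).
Shutter speed: 1/800 → 1/640 → 1/500 — 2/3 stop longer (brighter).
ISO: 125 → 160 — 1/3 stop higher (brighter).
Net: −2 2/3 +2/3 +1/3 = −1 2/3 stops.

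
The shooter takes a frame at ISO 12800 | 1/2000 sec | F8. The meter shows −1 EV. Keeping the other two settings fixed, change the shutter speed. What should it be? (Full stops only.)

1/1000s

Underexposed by 1 stop → need 1 stop brighter.
Shutter speed: 1/2000 → 1/1000.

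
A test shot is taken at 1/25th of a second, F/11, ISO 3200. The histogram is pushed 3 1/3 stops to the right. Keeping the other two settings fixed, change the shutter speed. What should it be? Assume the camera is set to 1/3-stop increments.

1/250s

Overexposed by 3 1/3 stops → need 3 1/3 stops darker.
Shutter speed: 1/25 → 1/30 → 1/40 → 1/50 → 1/60 → 1/80 → 1/100 → 1/125 → 1/160 → 1/200 → 1/250.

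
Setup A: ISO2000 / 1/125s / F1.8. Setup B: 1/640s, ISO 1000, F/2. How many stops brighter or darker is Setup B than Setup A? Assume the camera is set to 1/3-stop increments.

Aperture: f/1.8 → f/2 — 1/3 stop stopped down (darker).
Shutter speed: 1/125 → 1/160 → 1/200 → 1/250 → 1/320 → 1/400 → 1/500 → 1/640 — 2 1/3 stops shorter (darker).
ISO: 2000 → 1600 → 1250 → 1000 — 1 stop dropped (darker).
Net: −1/3 −2 1/3 −1 = −3 2/3 stops.

3 2/3 stops darker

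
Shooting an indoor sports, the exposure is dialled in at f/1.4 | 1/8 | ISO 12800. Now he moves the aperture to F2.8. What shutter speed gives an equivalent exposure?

1/2s

Aperture: f/1.4 → f/2 → f/2.8 — 2 stops smaller aperture (darker).
Need 2 stops brighter from the shutter speed: 1/8 → 1/4 → 1/2.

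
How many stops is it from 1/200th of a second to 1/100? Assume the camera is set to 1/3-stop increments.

1/200 → 1/160 → 1/125 → 1/100 — count the steps: 3 third-stops = 1 stop.

1 stop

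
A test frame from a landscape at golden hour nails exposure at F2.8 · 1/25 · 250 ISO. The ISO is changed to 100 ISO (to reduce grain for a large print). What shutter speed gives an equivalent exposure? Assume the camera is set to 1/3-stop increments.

1/10s

ISO: 250 → 200 → 160 → 125 → 100 — 1 1/3 stops lower (darker).
Need 1 1/3 stops brighter from the shutter speed: 1/25 → 1/20 → 1/15 → 1/13 → 1/10.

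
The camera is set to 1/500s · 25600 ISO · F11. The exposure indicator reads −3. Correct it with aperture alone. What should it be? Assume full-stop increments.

Underexposed by 3 stops → need 3 stops brighter.
Aperture: f/11 → f/8 → f/5.6 → f/4.

f/4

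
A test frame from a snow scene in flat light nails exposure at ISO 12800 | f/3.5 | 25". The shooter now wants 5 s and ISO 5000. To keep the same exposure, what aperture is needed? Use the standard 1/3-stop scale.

f/1.0

Shutter speed: 25 → 20 → 15 → 13 → 10 → 8 → 6 → 5 — 2 1/3 stops faster (darker).
ISO: 12800 → 10000 → 8000 → 6400 → 5000 — 1 1/3 stops lower (darker).
Net change so far: 3 2/3 stops darker. Offset with the aperture: f/3.5 → f/3.2 → f/2.8 → f/2.5 → f/2.2 → f/2 → f/1.8 → f/1.6 → f/1.4 → f/1.2 → f/1.1 → f/1.0.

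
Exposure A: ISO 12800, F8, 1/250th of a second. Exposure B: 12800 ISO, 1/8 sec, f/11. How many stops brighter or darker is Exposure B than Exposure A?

4 stops brighter

Aperture: f/8 → f/11 — 1 stop smaller aperture (darker).
Shutter speed: 1/250 → 1/125 → 1/60 → 1/30 → 1/15 → 1/8 — 5 stops slower (brighter).
ISO: unchanged.
Net: −1 +5 = +4 stops.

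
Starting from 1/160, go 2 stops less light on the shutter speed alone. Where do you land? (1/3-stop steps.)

Shutter speed: 1/160 → 1/200 → 1/250 → 1/320 → 1/400 → 1/500 → 1/640 — 2 stops faster (darker).

1/640s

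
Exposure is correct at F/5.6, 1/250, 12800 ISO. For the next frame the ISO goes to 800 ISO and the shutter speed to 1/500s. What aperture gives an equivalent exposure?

ISO: 12800 → 6400 → 3200 → 1600 → 800 — 4 stops lower (darker).
Shutter speed: 1/250 → 1/500 — 1 stop faster (darker).
Net change so far: 5 stops darker. Offset with the aperture: f/5.6 → f/4 → f/2.8 → f/2 → f/1.4 → f/1.0.

f/1.0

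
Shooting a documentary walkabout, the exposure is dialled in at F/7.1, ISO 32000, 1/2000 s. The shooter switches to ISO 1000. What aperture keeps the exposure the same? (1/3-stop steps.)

f/1.2

ISO: 32000 → 25600 → 20000 → 16000 → 12800 → 10000 → 8000 → 6400 → 5000 → 4000 → 3200 → 2500 → 2000 → 1600 → 1250 → 1000 — 5 stops lower (darker).
Need 5 stops brighter from the aperture: f/7.1 → f/6.3 → f/5.6 → f/5 → f/4.5 → f/4 → f/3.5 → f/3.2 → f/2.8 → f/2.5 → f/2.2 → f/2 → f/1.8 → f/1.6 → f/1.4 → f/1.2.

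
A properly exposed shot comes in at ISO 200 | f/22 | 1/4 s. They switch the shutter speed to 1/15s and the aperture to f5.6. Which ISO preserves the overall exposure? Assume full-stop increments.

Shutter speed: 1/4 → 1/8 → 1/15 — 2 stops shorter (darker).
Aperture: f/22 → f/16 → f/11 → f/8 → f/5.6 — 4 stops wider (brighter).
Net change so far: 2 stops brighter. Offset with the ISO: 200 → 100 → 50.

ISO 50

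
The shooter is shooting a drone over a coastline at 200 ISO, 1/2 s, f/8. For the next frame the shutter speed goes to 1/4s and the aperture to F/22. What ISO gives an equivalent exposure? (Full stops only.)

ISO 3200

Shutter speed: 1/2 → 1/4 — 1 stop shorter (darker).
Aperture: f/8 → f/11 → f/16 → f/22 — 3 stops narrower (darker).
Net change so far: 4 stops darker. Offset with the ISO: 200 → 400 → 800 → 1600 → 3200.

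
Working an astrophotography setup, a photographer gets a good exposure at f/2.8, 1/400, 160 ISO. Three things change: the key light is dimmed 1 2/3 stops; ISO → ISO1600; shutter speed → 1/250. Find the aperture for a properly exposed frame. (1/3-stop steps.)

f/6.3

Scene light: 1 2/3 stops darker.
ISO: 160 → 200 → 250 → 320 → 400 → 500 → 640 → 800 → 1000 → 1250 → 1600 — 3 1/3 stops higher (brighter).
Shutter speed: 1/400 → 1/320 → 1/250 — 2/3 stop slower (brighter).
Net so far: 2 1/3 stops brighter. Aperture: f/2.8 → f/3.2 → f/3.5 → f/4 → f/4.5 → f/5 → f/5.6 → f/6.3.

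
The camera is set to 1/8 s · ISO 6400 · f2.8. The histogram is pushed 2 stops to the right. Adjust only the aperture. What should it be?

f/5.6

Overexposed by 2 stops → need 2 stops darker.
Aperture: f/2.8 → f/4 → f/5.6.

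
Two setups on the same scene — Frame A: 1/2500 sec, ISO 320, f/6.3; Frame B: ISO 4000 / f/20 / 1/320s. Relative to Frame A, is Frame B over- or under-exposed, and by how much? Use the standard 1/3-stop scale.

Aperture: f/6.3 → f/7.1 → f/8 → f/9 → f/10 → f/11 → f/13 → f/14 → f/16 → f/18 → f/20 — 3 1/3 stops narrower (darker).
Shutter speed: 1/2500 → 1/2000 → 1/1600 → 1/1250 → 1/1000 → 1/800 → 1/640 → 1/500 → 1/400 → 1/320 — 3 stops slower (brighter).
ISO: 320 → 400 → 500 → 640 → 800 → 1000 → 1250 → 1600 → 2000 → 2500 → 3200 → 4000 — 3 2/3 stops higher (brighter).
Net: −3 1/3 +3 +3 2/3 = +3 1/3 stops.

3 1/3 stops brighter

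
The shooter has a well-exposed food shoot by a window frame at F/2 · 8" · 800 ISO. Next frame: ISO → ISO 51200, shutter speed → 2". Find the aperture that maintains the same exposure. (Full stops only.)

ISO: 800 → 1600 → 3200 → 6400 → 12800 → 25600 → 51200 — 6 stops higher (brighter).
Shutter speed: 8 → 4 → 2 — 2 stops shorter (darker).
Net change so far: 4 stops brighter. Offset with the aperture: f/2 → f/2.8 → f/4 → f/5.6 → f/8.

f/8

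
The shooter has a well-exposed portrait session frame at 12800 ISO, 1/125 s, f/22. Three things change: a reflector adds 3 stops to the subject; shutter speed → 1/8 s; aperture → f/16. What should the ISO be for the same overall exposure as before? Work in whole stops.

ISO 50

Scene light: 3 stops brighter.
Shutter speed: 1/125 → 1/60 → 1/30 → 1/15 → 1/8 — 4 stops longer (brighter).
Aperture: f/22 → f/16 — 1 stop opened up (brighter).
Net so far: 8 stops brighter. ISO: 12800 → 6400 → 3200 → 1600 → 800 → 400 → 200 → 100 → 50.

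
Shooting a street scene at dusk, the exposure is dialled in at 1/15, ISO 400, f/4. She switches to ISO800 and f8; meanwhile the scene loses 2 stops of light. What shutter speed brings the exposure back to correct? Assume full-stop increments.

1/2s

Scene light: 2 stops darker.
ISO: 400 → 800 — 1 stop higher (brighter).
Aperture: f/4 → f/5.6 → f/8 — 2 stops narrower (darker).
Net so far: 3 stops darker. Shutter speed: 1/15 → 1/8 → 1/4 → 1/2.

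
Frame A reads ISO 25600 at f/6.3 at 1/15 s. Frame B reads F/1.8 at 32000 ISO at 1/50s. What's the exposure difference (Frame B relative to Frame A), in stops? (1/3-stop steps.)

2 1/3 stops brighter

Aperture: f/6.3 → f/5.6 → f/5 → f/4.5 → f/4 → f/3.5 → f/3.2 → f/2.8 → f/2.5 → f/2.2 → f/2 → f/1.8 — 3 2/3 stops wider (brighter).
Shutter speed: 1/15 → 1/20 → 1/25 → 1/30 → 1/40 → 1/50 — 1 2/3 stops faster (darker).
ISO: 25600 → 32000 — 1/3 stop higher (brighter).
Net: +3 2/3 −1 2/3 +1/3 = +2 1/3 stops.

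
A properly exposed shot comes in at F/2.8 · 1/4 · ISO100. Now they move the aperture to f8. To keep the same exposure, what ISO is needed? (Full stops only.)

Aperture: f/2.8 → f/4 → f/5.6 → f/8 — 3 stops stopped down (darker).
Need 3 stops brighter from the ISO: 100 → 200 → 400 → 800.

ISO 800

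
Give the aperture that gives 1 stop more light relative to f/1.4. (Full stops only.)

f/1.0

Aperture: f/1.4 → f/1.0 — 1 stop larger aperture (brighter).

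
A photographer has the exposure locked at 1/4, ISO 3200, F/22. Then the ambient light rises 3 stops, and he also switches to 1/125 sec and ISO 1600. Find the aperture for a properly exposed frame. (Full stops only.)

f/8

Scene light: 3 stops brighter.
Shutter speed: 1/4 → 1/8 → 1/15 → 1/30 → 1/60 → 1/125 — 5 stops faster (darker).
ISO: 3200 → 1600 — 1 stop lower (darker).
Net so far: 3 stops darker. Aperture: f/22 → f/16 → f/11 → f/8.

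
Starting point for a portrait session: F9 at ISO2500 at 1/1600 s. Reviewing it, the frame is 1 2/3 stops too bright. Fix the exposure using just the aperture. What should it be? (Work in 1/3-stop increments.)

Overexposed by 1 2/3 stops → need 1 2/3 stops darker.
Aperture: f/9 → f/10 → f/11 → f/13 → f/14 → f/16.

f/16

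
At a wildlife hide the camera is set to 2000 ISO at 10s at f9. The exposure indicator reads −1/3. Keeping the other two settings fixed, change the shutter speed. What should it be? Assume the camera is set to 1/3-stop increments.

13 s

Underexposed by 1/3 stop → need 1/3 stop brighter.
Shutter speed: 10 → 13.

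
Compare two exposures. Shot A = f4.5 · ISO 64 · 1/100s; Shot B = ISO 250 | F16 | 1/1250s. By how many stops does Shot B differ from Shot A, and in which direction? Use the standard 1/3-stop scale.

5 1/3 stops darker

Aperture: f/4.5 → f/5 → f/5.6 → f/6.3 → f/7.1 → f/8 → f/9 → f/10 → f/11 → f/13 → f/14 → f/16 — 3 2/3 stops narrower (darker).
Shutter speed: 1/100 → 1/125 → 1/160 → 1/200 → 1/250 → 1/320 → 1/400 → 1/500 → 1/640 → 1/800 → 1/1000 → 1/1250 — 3 2/3 stops faster (darker).
ISO: 64 → 80 → 100 → 125 → 160 → 200 → 250 — 2 stops higher (brighter).
Net: −3 2/3 −3 2/3 +2 = −5 1/3 stops.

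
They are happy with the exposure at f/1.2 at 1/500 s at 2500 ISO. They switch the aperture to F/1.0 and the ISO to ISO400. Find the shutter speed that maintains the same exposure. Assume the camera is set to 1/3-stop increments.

Aperture: f/1.2 → f/1.1 → f/1.0 — 2/3 stop wider (brighter).
ISO: 2500 → 2000 → 1600 → 1250 → 1000 → 800 → 640 → 500 → 400 — 2 2/3 stops dropped (darker).
Net change so far: 2 stops darker. Offset with the shutter speed: 1/500 → 1/400 → 1/320 → 1/250 → 1/200 → 1/160 → 1/125.

1/125s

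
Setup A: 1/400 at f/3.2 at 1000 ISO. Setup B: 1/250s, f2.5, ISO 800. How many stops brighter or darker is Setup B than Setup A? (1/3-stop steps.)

Aperture: f/3.2 → f/2.8 → f/2.5 — 2/3 stop wider (brighter).
Shutter speed: 1/400 → 1/320 → 1/250 — 2/3 stop longer (brighter).
ISO: 1000 → 800 — 1/3 stop lower (darker).
Net: +2/3 +2/3 −1/3 = +1 stop.

1 stop brighter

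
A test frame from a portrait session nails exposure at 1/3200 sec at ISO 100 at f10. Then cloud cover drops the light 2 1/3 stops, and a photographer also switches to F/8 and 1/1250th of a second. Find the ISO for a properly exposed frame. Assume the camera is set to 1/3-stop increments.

ISO 125

Scene light: 2 1/3 stops darker.
Aperture: f/10 → f/9 → f/8 — 2/3 stop opened up (brighter).
Shutter speed: 1/3200 → 1/2500 → 1/2000 → 1/1600 → 1/1250 — 1 1/3 stops slower (brighter).
Net so far: 1/3 stop darker. ISO: 100 → 125.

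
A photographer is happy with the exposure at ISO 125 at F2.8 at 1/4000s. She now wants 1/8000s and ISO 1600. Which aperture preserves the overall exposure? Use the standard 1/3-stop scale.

Shutter speed: 1/4000 → 1/5000 → 1/6400 → 1/8000 — 1 stop faster (darker).
ISO: 125 → 160 → 200 → 250 → 320 → 400 → 500 → 640 → 800 → 1000 → 1250 → 1600 — 3 2/3 stops raised (brighter).
Net change so far: 2 2/3 stops brighter. Offset with the aperture: f/2.8 → f/3.2 → f/3.5 → f/4 → f/4.5 → f/5 → f/5.6 → f/6.3 → f/7.1.

f/7.1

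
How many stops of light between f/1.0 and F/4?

f/1.0 → f/1.4 → f/2 → f/2.8 → f/4 — count the steps: 4 stops.

4 stops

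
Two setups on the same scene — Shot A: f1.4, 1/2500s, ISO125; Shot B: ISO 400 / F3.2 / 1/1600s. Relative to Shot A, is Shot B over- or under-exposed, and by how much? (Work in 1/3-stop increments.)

Aperture: f/1.4 → f/1.6 → f/1.8 → f/2 → f/2.2 → f/2.5 → f/2.8 → f/3.2 — 2 1/3 stops smaller aperture (darker).
Shutter speed: 1/2500 → 1/2000 → 1/1600 — 2/3 stop longer (brighter).
ISO: 125 → 160 → 200 → 250 → 320 → 400 — 1 2/3 stops higher (brighter).
Net: −2 1/3 +2/3 +1 2/3 = 0 stops.

same exposure (0 stops)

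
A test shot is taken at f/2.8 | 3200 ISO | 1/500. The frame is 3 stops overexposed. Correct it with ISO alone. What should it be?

Overexposed by 3 stops → need 3 stops darker.
ISO: 3200 → 1600 → 800 → 400.

ISO 400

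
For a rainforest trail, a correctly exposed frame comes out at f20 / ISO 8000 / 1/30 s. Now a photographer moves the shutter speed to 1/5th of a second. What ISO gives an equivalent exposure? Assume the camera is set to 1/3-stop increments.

ISO 1250

Shutter speed: 1/30 → 1/25 → 1/20 → 1/15 → 1/13 → 1/10 → 1/8 → 1/6 → 1/5 — 2 2/3 stops slower (brighter).
Need 2 2/3 stops darker from the ISO: 8000 → 6400 → 5000 → 4000 → 3200 → 2500 → 2000 → 1600 → 1250.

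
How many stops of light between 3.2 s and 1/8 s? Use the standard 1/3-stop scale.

4 2/3 stops

3.2 → 2.5 → 2 → 1.6 → 1.3 → 1 → 0.8 → 0.6 → 0.5 → 0.4 → 0.3 → 1/4 → 1/5 → 1/6 → 1/8 — count the steps: 14 third-stops = 4 2/3 stops.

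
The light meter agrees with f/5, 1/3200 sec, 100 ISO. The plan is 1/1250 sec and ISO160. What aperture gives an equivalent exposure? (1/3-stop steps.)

f/10

Shutter speed: 1/3200 → 1/2500 → 1/2000 → 1/1600 → 1/1250 — 1 1/3 stops longer (brighter).
ISO: 100 → 125 → 160 — 2/3 stop raised (brighter).
Net change so far: 2 stops brighter. Offset with the aperture: f/5 → f/5.6 → f/6.3 → f/7.1 → f/8 → f/9 → f/10.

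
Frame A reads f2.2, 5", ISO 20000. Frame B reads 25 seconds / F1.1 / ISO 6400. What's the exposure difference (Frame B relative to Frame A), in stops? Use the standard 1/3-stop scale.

2 2/3 stops brighter

Aperture: f/2.2 → f/2 → f/1.8 → f/1.6 → f/1.4 → f/1.2 → f/1.1 — 2 stops larger aperture (brighter).
Shutter speed: 5 → 6 → 8 → 10 → 13 → 15 → 20 → 25 — 2 1/3 stops slower (brighter).
ISO: 20000 → 16000 → 12800 → 10000 → 8000 → 6400 — 1 2/3 stops dropped (darker).
Net: +2 +2 1/3 −1 2/3 = +2 2/3 stops.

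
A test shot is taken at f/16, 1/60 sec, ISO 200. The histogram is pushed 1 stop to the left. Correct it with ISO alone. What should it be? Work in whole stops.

ISO 400

Underexposed by 1 stop → need 1 stop brighter.
ISO: 200 → 400.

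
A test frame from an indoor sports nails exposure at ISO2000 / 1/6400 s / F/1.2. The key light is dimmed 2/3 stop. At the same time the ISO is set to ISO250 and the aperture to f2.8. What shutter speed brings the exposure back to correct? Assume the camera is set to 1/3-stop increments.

1/100s

Scene light: 2/3 stop darker.
ISO: 2000 → 1600 → 1250 → 1000 → 800 → 640 → 500 → 400 → 320 → 250 — 3 stops lower (darker).
Aperture: f/1.2 → f/1.4 → f/1.6 → f/1.8 → f/2 → f/2.2 → f/2.5 → f/2.8 — 2 1/3 stops narrower (darker).
Net so far: 6 stops darker. Shutter speed: 1/6400 → 1/5000 → 1/4000 → 1/3200 → 1/2500 → 1/2000 → 1/1600 → 1/1250 → 1/1000 → 1/800 → 1/640 → 1/500 → 1/400 → 1/320 → 1/250 → 1/200 → 1/160 → 1/125 → 1/100.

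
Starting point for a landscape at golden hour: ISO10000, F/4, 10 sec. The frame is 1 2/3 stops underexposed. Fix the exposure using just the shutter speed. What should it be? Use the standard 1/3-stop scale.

30 s

Underexposed by 1 2/3 stops → need 1 2/3 stops brighter.
Shutter speed: 10 → 13 → 15 → 20 → 25 → 30.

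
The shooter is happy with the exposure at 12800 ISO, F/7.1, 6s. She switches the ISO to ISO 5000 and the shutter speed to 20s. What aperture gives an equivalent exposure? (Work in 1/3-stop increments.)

f/8

ISO: 12800 → 10000 → 8000 → 6400 → 5000 — 1 1/3 stops lower (darker).
Shutter speed: 6 → 8 → 10 → 13 → 15 → 20 — 1 2/3 stops longer (brighter).
Net change so far: 1/3 stop brighter. Offset with the aperture: f/7.1 → f/8.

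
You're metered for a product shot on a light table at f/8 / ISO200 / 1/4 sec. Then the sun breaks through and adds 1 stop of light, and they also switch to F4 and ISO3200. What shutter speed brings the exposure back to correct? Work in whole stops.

Scene light: 1 stop brighter.
Aperture: f/8 → f/5.6 → f/4 — 2 stops larger aperture (brighter).
ISO: 200 → 400 → 800 → 1600 → 3200 — 4 stops raised (brighter).
Net so far: 7 stops brighter. Shutter speed: 1/4 → 1/8 → 1/15 → 1/30 → 1/60 → 1/125 → 1/250 → 1/500.

1/500s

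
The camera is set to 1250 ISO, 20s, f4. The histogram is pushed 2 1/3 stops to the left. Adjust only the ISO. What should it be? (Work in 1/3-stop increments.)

ISO 6400

Underexposed by 2 1/3 stops → need 2 1/3 stops brighter.
ISO: 1250 → 1600 → 2000 → 2500 → 3200 → 4000 → 5000 → 6400.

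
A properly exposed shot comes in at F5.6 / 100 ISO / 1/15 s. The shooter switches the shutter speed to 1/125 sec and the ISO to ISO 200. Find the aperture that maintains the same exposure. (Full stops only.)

f/2.8

Shutter speed: 1/15 → 1/30 → 1/60 → 1/125 — 3 stops shorter (darker).
ISO: 100 → 200 — 1 stop higher (brighter).
Net change so far: 2 stops darker. Offset with the aperture: f/5.6 → f/4 → f/2.8.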